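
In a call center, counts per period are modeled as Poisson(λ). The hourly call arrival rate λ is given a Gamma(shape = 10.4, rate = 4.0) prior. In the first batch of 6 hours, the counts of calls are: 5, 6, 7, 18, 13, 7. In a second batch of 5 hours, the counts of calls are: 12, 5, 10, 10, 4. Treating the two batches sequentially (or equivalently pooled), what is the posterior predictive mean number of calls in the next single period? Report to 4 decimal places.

7.1600

With a Gamma(shape α, rate β) prior, the Poisson likelihood is conjugate: the posterior is Gamma(α + ΣXᵢ, β + n).
Batch 1: sum of counts S = 56 over n = 6 hours.
After batch 1: Gamma(α+S, β+n) = Gamma(10.4+56, 4.0+6) = Gamma(66.4, 10.0).
Batch 2: sum of counts S = 41 over n = 5 hours.
After batch 2: Gamma(α+S, β+n) = Gamma(66.4+41, 10.0+5) = Gamma(107.4, 15.0).
The predictive distribution for one future period is NegBinom with mean α/β = 7.1600.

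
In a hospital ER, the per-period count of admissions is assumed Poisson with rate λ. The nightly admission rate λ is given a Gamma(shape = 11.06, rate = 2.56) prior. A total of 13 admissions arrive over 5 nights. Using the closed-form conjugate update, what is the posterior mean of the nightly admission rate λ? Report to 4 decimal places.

With a Gamma(shape α, rate β) prior, the Poisson likelihood is conjugate: the posterior is Gamma(α + ΣXᵢ, β + n).
Posterior: Gamma(α+S, β+n) = Gamma(11.06+13, 2.56+5) = Gamma(24.06, 7.56).
Posterior mean = α/β = 24.06/7.56 = 3.1825.

3.1825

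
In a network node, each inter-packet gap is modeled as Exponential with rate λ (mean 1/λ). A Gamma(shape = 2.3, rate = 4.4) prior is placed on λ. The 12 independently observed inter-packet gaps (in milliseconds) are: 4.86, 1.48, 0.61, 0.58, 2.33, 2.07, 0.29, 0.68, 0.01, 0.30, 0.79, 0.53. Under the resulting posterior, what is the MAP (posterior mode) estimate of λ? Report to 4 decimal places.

0.7026

With a Gamma(shape α, rate β) prior on the exponential rate λ, the posterior after n observations with total T = Σxᵢ is Gamma(α+n, β+T).
Sum of observations T = 14.53 milliseconds; n = 12.
Posterior: Gamma(2.3+12, 4.4+14.53) = Gamma(14.3, 18.93).
Mode = (α−1)/β = 0.7026.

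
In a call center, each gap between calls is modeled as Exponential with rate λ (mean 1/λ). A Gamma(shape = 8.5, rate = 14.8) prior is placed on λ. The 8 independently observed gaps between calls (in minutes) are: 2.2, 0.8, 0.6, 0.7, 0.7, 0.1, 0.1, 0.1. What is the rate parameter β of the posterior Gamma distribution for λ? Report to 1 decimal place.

20.1

With a Gamma(shape α, rate β) prior on the exponential rate λ, the posterior after n observations with total T = Σxᵢ is Gamma(α+n, β+T).
Sum of observations T = 5.3 minutes; n = 8.
Posterior: Gamma(8.5+8, 14.8+5.3) = Gamma(16.5, 20.1).
Posterior β = 20.1.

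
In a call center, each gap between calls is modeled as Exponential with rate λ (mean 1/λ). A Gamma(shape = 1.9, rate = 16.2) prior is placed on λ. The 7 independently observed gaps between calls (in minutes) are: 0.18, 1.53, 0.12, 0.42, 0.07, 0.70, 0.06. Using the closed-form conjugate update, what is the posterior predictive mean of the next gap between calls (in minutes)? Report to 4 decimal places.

2.4405

With a Gamma(shape α, rate β) prior on the exponential rate λ, the posterior after n observations with total T = Σxᵢ is Gamma(α+n, β+T).
Sum of observations T = 3.08 minutes; n = 7.
Posterior: Gamma(1.9+7, 16.2+3.08) = Gamma(8.9, 19.28).
The predictive distribution for the next observation is Lomax; its mean is β/(α−1) = 19.28/7.9 = 2.4405.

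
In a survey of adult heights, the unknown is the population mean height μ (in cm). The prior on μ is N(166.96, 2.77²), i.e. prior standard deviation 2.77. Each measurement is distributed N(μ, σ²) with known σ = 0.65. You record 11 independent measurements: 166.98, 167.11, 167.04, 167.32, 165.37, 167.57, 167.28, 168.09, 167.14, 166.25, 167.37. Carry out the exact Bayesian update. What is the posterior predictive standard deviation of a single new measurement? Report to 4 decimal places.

0.6788

For Normal data with known variance σ², a Normal(μ₀, σ₀²) prior on μ is conjugate. Posterior precision = 1/σ₀² + n/σ²; posterior mean is the precision-weighted average of μ₀ and x̄.
σ₀² = 2.77² = 7.6729, σ² = 0.65² = 0.4225; σ² + n·σ₀² = 0.4225 + 11·7.6729 = 84.8244.
Posterior precision = 1/σ₀² + n/σ² = 1/7.6729 + 11/0.4225 = (σ² + n·σ₀²)/(σ₀²σ²) = 84.8244/(7.6729·0.4225); posterior variance σₙ² = σ₀²σ²/(σ² + n·σ₀²) = 7.6729·0.4225/84.8244 = 0.038218.
Predictive variance for one new observation = σₙ² + σ² = 7.6729·0.4225/84.8244 + 0.4225 = σ²·(σ₀² + 84.8244)/84.8244 = 0.4225·92.4973/84.8244 = 0.460718; SD = √(0.4225·92.4973/84.8244) = 0.6788.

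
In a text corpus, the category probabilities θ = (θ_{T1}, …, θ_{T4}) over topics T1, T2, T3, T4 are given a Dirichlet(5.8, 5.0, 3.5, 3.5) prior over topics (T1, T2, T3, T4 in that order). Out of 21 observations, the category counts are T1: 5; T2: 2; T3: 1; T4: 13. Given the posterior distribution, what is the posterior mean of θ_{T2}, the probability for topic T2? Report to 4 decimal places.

The Dirichlet prior is conjugate to the Multinomial likelihood: each posterior αⱼ = prior αⱼ + observed count nⱼ.
Posterior concentration: (10.8, 7.0, 4.5, 16.5), total = 38.8.
E[θ_{T2}|data] = α_{T2}/Σα = 7.0/38.8 = 0.1804.

0.1804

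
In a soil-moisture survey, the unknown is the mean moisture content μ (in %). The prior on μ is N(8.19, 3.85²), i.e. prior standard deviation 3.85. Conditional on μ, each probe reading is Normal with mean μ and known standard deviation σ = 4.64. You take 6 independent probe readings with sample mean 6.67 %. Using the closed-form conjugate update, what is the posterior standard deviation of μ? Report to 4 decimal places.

1.6997

For Normal data with known variance σ², a Normal(μ₀, σ₀²) prior on μ is conjugate. Posterior precision = 1/σ₀² + n/σ²; posterior mean is the precision-weighted average of μ₀ and x̄.
σ₀² = 3.85² = 14.8225, σ² = 4.64² = 21.5296; σ² + n·σ₀² = 21.5296 + 6·14.8225 = 110.4646.
Posterior precision = 1/σ₀² + n/σ² = 1/14.8225 + 6/21.5296 = (σ² + n·σ₀²)/(σ₀²σ²) = 110.4646/(14.8225·21.5296); posterior variance σₙ² = σ₀²σ²/(σ² + n·σ₀²) = 14.8225·21.5296/110.4646 = 2.888912.
Posterior SD = √σₙ² = √(14.8225·21.5296/110.4646) = 1.6997.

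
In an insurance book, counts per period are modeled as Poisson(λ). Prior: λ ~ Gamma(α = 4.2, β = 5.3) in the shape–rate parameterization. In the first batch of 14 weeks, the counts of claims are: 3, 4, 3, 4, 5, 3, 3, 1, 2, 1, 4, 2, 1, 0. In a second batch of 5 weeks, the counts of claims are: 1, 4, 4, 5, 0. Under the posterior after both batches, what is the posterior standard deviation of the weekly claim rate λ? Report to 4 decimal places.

0.3030

With a Gamma(shape α, rate β) prior, the Poisson likelihood is conjugate: the posterior is Gamma(α + ΣXᵢ, β + n).
Batch 1: sum of counts S = 36 over n = 14 weeks.
After batch 1: Gamma(α+S, β+n) = Gamma(4.2+36, 5.3+14) = Gamma(40.2, 19.3).
Batch 2: sum of counts S = 14 over n = 5 weeks.
After batch 2: Gamma(α+S, β+n) = Gamma(40.2+14, 19.3+5) = Gamma(54.2, 24.3).
SD = √α/β = √54.2/24.3 = 0.3030.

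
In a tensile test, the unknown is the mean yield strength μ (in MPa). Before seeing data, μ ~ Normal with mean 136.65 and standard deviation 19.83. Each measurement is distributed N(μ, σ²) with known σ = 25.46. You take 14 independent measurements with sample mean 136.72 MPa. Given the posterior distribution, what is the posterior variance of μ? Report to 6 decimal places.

41.423418

For Normal data with known variance σ², a Normal(μ₀, σ₀²) prior on μ is conjugate. Posterior precision = 1/σ₀² + n/σ²; posterior mean is the precision-weighted average of μ₀ and x̄.
σ₀² = 19.83² = 393.2289, σ² = 25.46² = 648.2116; σ² + n·σ₀² = 648.2116 + 14·393.2289 = 6153.4162.
Posterior precision = 1/σ₀² + n/σ² = 1/393.2289 + 14/648.2116 = (σ² + n·σ₀²)/(σ₀²σ²) = 6153.4162/(393.2289·648.2116); posterior variance σₙ² = σ₀²σ²/(σ² + n·σ₀²) = 393.2289·648.2116/6153.4162 = 41.423418.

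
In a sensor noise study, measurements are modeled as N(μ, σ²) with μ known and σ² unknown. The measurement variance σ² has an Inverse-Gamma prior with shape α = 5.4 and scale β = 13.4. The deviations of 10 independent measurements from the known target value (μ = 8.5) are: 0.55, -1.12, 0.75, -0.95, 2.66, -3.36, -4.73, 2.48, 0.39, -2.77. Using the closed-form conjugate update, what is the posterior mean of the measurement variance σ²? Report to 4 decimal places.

4.4966

With known mean μ and an Inverse-Gamma(α, β) prior on σ², the Normal likelihood is conjugate: posterior is Inv-Gamma(α + n/2, β + Σ(xᵢ−μ)²/2).
Σ(xᵢ−μ)² = (0.55)² + (-1.12)² + (0.75)² + (-0.95)² + (2.66)² + (-3.36)² + (-4.73)² + (2.48)² + (0.39)² + (-2.77)² = 57.7354.
Posterior: Inv-Gamma(5.4 + 10/2, 13.4 + 57.7354/2) = Inv-Gamma(10.40, 42.26770).
E[σ²|data] = β/(α−1) = 42.26770/9.40 = 4.4966.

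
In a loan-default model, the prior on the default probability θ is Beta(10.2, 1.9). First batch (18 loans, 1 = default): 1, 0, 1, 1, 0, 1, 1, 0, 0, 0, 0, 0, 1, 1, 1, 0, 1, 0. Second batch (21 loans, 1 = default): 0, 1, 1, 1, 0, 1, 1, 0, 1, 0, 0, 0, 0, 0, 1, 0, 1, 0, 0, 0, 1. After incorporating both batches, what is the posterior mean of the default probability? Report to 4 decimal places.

0.5519

The Beta prior is conjugate to a Binomial/Bernoulli likelihood; the update adds successes to α and failures to β.
After batch 1: Beta(10.2+9, 1.9+9) = Beta(19.2, 10.9).
After batch 2: Beta(19.2+9, 10.9+12) = Beta(28.2, 22.9).
Posterior mean = α/(α+β) = 28.2/51.1 = 0.5519.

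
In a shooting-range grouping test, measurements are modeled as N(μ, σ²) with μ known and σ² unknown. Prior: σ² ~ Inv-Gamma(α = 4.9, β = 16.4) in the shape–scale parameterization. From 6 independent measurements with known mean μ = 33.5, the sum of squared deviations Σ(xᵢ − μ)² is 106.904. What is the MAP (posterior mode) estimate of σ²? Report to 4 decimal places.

With known mean μ and an Inverse-Gamma(α, β) prior on σ², the Normal likelihood is conjugate: posterior is Inv-Gamma(α + n/2, β + Σ(xᵢ−μ)²/2).
Posterior: Inv-Gamma(4.9 + 6/2, 16.4 + 106.904/2) = Inv-Gamma(7.90, 69.8520).
Mode = β/(α+1) = 69.8520/8.90 = 7.8485.

7.8485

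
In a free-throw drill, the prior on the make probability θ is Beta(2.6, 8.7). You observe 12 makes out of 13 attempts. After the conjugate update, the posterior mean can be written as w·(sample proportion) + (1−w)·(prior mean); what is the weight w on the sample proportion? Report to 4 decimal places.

0.5350

The Beta prior is conjugate to a Binomial/Bernoulli likelihood; the update adds successes to α and failures to β.
Posterior mean = (α₀+k)/(α₀+β₀+n) = [n/(α₀+β₀+n)]·(k/n) + [(α₀+β₀)/(α₀+β₀+n)]·α₀/(α₀+β₀), so only n and the prior enter the weight.
The weight on the data is w = n/(α₀+β₀+n) = 13/(2.6+8.7+13) = 13/24.3 = 0.5350.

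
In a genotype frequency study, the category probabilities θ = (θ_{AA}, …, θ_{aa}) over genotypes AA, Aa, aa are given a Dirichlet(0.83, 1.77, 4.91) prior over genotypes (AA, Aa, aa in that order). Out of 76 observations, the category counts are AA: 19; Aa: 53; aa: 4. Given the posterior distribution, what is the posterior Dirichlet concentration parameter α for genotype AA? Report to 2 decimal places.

19.83

The Dirichlet prior is conjugate to the Multinomial likelihood: each posterior αⱼ = prior αⱼ + observed count nⱼ.
Posterior concentration: (19.83, 54.77, 8.91), total = 83.51.
α_{AA} = 0.83 + 19 = 19.83.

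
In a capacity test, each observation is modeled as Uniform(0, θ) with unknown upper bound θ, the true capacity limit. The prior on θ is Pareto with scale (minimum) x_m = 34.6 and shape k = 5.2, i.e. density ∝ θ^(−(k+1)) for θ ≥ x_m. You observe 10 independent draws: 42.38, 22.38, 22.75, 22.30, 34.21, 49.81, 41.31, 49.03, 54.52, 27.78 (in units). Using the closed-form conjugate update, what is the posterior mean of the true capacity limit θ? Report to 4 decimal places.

58.3594

A Pareto(scale x_m, shape k) prior on the upper bound θ of Uniform(0, θ) is conjugate: posterior is Pareto(max(x_m, max xᵢ), k + n).
Sample maximum = 54.52; prior scale x_m = 34.6 → posterior scale = max = 54.52.
Posterior shape = 5.2 + 10 = 15.2.
E[θ|data] = k·x_m/(k−1) = 15.2·54.52/14.2 = 58.3594.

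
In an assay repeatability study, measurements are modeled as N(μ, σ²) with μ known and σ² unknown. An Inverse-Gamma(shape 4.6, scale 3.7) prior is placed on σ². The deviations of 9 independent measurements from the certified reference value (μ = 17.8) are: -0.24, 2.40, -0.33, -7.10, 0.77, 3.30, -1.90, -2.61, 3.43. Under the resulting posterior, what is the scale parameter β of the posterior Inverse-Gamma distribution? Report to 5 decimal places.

With known mean μ and an Inverse-Gamma(α, β) prior on σ², the Normal likelihood is conjugate: posterior is Inv-Gamma(α + n/2, β + Σ(xᵢ−μ)²/2).
Σ(xᵢ−μ)² = (-0.24)² + (2.40)² + (-0.33)² + (-7.10)² + (0.77)² + (3.30)² + (-1.90)² + (-2.61)² + (3.43)² = 90.0064.
Posterior: Inv-Gamma(4.6 + 9/2, 3.7 + 90.0064/2) = Inv-Gamma(9.10, 48.70320).
Posterior β = 48.70320.

48.70320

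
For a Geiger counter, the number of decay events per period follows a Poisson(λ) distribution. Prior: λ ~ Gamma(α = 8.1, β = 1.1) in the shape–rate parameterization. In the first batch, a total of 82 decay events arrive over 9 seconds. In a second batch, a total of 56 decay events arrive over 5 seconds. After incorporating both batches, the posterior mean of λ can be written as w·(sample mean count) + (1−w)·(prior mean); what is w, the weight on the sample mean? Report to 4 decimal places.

With a Gamma(shape α, rate β) prior, the Poisson likelihood is conjugate: the posterior is Gamma(α + ΣXᵢ, β + n).
Total number of seconds: n = 9 + 5 = 14.
Posterior mean = (α₀+S)/(β₀+n) = [n/(β₀+n)]·(S/n) + [β₀/(β₀+n)]·(α₀/β₀), so only n and β₀ enter the weight.
Weight on data w = n/(β₀+n) = 14/(1.1+14) = 14/15.1 = 0.9272.

0.9272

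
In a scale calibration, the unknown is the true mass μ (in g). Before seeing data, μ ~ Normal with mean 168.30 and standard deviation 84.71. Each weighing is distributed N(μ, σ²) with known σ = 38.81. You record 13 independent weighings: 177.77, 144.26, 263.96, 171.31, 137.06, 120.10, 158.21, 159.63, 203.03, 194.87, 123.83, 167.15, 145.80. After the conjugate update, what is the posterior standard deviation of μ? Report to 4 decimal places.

10.6781

For Normal data with known variance σ², a Normal(μ₀, σ₀²) prior on μ is conjugate. Posterior precision = 1/σ₀² + n/σ²; posterior mean is the precision-weighted average of μ₀ and x̄.
σ₀² = 84.71² = 7175.7841, σ² = 38.81² = 1506.2161; σ² + n·σ₀² = 1506.2161 + 13·7175.7841 = 94791.4094.
Posterior precision = 1/σ₀² + n/σ² = 1/7175.7841 + 13/1506.2161 = (σ² + n·σ₀²)/(σ₀²σ²) = 94791.4094/(7175.7841·1506.2161); posterior variance σₙ² = σ₀²σ²/(σ² + n·σ₀²) = 7175.7841·1506.2161/94791.4094 = 114.021741.
Posterior SD = √σₙ² = √(7175.7841·1506.2161/94791.4094) = 10.6781.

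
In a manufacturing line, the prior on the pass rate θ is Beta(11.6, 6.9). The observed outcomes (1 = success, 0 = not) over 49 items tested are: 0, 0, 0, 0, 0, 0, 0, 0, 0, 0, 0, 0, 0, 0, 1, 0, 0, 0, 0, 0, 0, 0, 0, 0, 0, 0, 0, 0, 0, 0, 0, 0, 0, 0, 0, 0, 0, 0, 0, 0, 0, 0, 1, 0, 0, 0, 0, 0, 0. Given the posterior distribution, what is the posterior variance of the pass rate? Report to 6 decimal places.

The Beta prior is conjugate to a Binomial/Bernoulli likelihood; the update adds successes to α and failures to β.
Posterior: Beta(α+k, β+n−k) = Beta(11.6+2, 6.9+47) = Beta(13.6, 53.9).
Var = αβ/((α+β)²(α+β+1)) = 13.6·53.9/(67.5²·68.5) = 0.002349.

0.002349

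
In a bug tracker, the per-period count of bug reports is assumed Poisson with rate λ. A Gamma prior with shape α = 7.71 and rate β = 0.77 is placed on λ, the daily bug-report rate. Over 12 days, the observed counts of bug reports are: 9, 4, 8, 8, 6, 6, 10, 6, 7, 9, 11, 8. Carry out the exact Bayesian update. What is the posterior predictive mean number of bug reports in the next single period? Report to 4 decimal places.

With a Gamma(shape α, rate β) prior, the Poisson likelihood is conjugate: the posterior is Gamma(α + ΣXᵢ, β + n).
Sum of counts S = 92 over n = 12 days.
Posterior: Gamma(α+S, β+n) = Gamma(7.71+92, 0.77+12) = Gamma(99.71, 12.77).
The predictive distribution for one future period is NegBinom with mean α/β = 7.8081.

7.8081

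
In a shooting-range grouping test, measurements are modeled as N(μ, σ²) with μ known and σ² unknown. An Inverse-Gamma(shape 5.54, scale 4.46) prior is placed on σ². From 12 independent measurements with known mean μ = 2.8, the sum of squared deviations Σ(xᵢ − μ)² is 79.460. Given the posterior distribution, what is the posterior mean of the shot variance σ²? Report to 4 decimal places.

With known mean μ and an Inverse-Gamma(α, β) prior on σ², the Normal likelihood is conjugate: posterior is Inv-Gamma(α + n/2, β + Σ(xᵢ−μ)²/2).
Posterior: Inv-Gamma(5.54 + 12/2, 4.46 + 79.460/2) = Inv-Gamma(11.54, 44.1900).
E[σ²|data] = β/(α−1) = 44.1900/10.54 = 4.1926.

4.1926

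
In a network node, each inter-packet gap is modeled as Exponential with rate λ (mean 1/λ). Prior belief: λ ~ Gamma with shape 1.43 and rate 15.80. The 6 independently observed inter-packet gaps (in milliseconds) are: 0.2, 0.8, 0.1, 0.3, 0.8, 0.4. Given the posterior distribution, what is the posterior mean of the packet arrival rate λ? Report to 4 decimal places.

With a Gamma(shape α, rate β) prior on the exponential rate λ, the posterior after n observations with total T = Σxᵢ is Gamma(α+n, β+T).
Sum of observations T = 2.6 milliseconds; n = 6.
Posterior: Gamma(1.43+6, 15.80+2.6) = Gamma(7.43, 18.40).
Posterior mean of λ = α/β = 7.43/18.40 = 0.4038.

0.4038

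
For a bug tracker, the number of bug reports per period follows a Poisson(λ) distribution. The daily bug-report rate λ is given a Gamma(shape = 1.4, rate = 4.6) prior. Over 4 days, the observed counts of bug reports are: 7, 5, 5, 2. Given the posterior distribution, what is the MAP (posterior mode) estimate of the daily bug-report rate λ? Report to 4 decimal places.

2.2558

With a Gamma(shape α, rate β) prior, the Poisson likelihood is conjugate: the posterior is Gamma(α + ΣXᵢ, β + n).
Sum of counts S = 19 over n = 4 days.
Posterior: Gamma(α+S, β+n) = Gamma(1.4+19, 4.6+4) = Gamma(20.4, 8.6).
Mode of Gamma(α,β) for α≥1 is (α−1)/β = 19.4/8.6 = 2.2558.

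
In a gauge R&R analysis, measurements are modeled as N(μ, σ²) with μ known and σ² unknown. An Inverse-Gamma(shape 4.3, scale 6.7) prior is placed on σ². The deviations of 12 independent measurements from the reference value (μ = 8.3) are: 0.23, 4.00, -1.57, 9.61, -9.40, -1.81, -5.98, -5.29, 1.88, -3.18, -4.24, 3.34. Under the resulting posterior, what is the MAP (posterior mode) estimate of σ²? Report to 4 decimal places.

14.2668

With known mean μ and an Inverse-Gamma(α, β) prior on σ², the Normal likelihood is conjugate: posterior is Inv-Gamma(α + n/2, β + Σ(xᵢ−μ)²/2).
Σ(xᵢ−μ)² = (0.23)² + (4.00)² + (-1.57)² + (9.61)² + (-9.40)² + (-1.81)² + (-5.98)² + (-5.29)² + (1.88)² + (-3.18)² + (-4.24)² + (3.34)² = 309.0305.
Posterior: Inv-Gamma(4.3 + 12/2, 6.7 + 309.0305/2) = Inv-Gamma(10.30, 161.21525).
Mode = β/(α+1) = 161.21525/11.30 = 14.2668.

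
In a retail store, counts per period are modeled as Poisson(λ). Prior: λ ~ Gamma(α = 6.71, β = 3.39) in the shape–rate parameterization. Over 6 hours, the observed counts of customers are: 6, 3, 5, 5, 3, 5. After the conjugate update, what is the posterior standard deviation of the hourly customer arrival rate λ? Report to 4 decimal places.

0.6183

With a Gamma(shape α, rate β) prior, the Poisson likelihood is conjugate: the posterior is Gamma(α + ΣXᵢ, β + n).
Sum of counts S = 27 over n = 6 hours.
Posterior: Gamma(α+S, β+n) = Gamma(6.71+27, 3.39+6) = Gamma(33.71, 9.39).
SD = √α/β = √33.71/9.39 = 0.6183.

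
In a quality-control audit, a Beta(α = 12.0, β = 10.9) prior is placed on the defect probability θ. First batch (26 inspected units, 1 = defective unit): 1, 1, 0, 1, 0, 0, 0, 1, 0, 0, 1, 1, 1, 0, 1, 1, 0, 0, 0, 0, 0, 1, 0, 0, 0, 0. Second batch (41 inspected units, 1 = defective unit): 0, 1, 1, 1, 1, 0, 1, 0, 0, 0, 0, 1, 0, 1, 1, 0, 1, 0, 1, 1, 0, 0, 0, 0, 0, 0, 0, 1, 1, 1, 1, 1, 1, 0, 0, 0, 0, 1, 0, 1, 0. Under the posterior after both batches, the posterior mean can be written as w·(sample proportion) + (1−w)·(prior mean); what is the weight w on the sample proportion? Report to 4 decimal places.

The Beta prior is conjugate to a Binomial/Bernoulli likelihood; the update adds successes to α and failures to β.
Total number of inspected units: n = 26 + 41 = 67.
Posterior mean = (α₀+k)/(α₀+β₀+n) = [n/(α₀+β₀+n)]·(k/n) + [(α₀+β₀)/(α₀+β₀+n)]·α₀/(α₀+β₀), so only n and the prior enter the weight.
The weight on the data is w = n/(α₀+β₀+n) = 67/(12.0+10.9+67) = 67/89.9 = 0.7453.

0.7453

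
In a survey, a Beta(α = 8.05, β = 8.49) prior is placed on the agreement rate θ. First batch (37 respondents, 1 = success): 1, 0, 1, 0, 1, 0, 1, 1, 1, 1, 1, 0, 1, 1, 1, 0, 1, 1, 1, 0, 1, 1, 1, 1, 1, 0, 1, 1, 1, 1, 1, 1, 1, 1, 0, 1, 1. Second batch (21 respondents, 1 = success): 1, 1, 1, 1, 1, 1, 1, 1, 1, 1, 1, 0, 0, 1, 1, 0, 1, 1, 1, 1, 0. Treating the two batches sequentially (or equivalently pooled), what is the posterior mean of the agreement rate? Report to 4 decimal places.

0.7251

The Beta prior is conjugate to a Binomial/Bernoulli likelihood; the update adds successes to α and failures to β.
After batch 1: Beta(8.05+29, 8.49+8) = Beta(37.05, 16.49).
After batch 2: Beta(37.05+17, 16.49+4) = Beta(54.05, 20.49).
Posterior mean = α/(α+β) = 54.05/74.54 = 0.7251.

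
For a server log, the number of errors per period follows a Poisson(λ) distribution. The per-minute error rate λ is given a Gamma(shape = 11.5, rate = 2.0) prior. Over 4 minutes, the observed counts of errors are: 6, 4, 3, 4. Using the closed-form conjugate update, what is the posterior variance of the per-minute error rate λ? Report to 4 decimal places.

0.7917

With a Gamma(shape α, rate β) prior, the Poisson likelihood is conjugate: the posterior is Gamma(α + ΣXᵢ, β + n).
Sum of counts S = 17 over n = 4 minutes.
Posterior: Gamma(α+S, β+n) = Gamma(11.5+17, 2.0+4) = Gamma(28.5, 6.0).
Var = α/β² = 28.5/6.0² = 0.7917.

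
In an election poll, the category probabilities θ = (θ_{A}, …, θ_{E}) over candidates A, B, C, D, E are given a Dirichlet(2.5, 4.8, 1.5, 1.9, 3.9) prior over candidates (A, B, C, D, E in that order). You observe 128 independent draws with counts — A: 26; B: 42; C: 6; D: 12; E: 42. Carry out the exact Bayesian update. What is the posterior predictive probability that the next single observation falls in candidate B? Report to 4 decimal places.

The Dirichlet prior is conjugate to the Multinomial likelihood: each posterior αⱼ = prior αⱼ + observed count nⱼ.
Posterior concentration: (28.5, 46.8, 7.5, 13.9, 45.9), total = 142.6.
P(next = B | data) = α_{B}/Σα = 0.3282.

0.3282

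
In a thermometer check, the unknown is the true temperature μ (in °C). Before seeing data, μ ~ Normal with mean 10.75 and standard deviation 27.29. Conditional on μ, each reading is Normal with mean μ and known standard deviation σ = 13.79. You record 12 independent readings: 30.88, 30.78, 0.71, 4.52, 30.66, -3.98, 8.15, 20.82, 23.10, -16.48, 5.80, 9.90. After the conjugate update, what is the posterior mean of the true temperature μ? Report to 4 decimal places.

For Normal data with known variance σ², a Normal(μ₀, σ₀²) prior on μ is conjugate. Posterior precision = 1/σ₀² + n/σ²; posterior mean is the precision-weighted average of μ₀ and x̄.
Σxᵢ = 30.88 + 30.78 + 0.71 + 4.52 + 30.66 + (-3.98) + 8.15 + 20.82 + 23.10 + (-16.48) + 5.80 + 9.90 = 144.86, so n·x̄ = 144.86.
σ₀² = 27.29² = 744.7441, σ² = 13.79² = 190.1641; σ² + n·σ₀² = 190.1641 + 12·744.7441 = 9127.0933.
Posterior mean = (μ₀/σ₀² + n·x̄/σ²)/(1/σ₀² + n/σ²) = (σ²·μ₀ + σ₀²·n·x̄)/(σ² + n·σ₀²) = (190.1641·10.75 + 744.7441·144.86)/9127.0933 = 109927.894401/9127.0933 = 12.0441.

12.0441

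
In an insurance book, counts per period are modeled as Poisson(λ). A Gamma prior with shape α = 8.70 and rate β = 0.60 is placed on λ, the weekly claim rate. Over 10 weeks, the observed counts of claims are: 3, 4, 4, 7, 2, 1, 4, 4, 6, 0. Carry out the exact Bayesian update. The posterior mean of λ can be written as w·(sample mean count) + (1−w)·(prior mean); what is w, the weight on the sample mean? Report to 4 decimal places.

With a Gamma(shape α, rate β) prior, the Poisson likelihood is conjugate: the posterior is Gamma(α + ΣXᵢ, β + n).
Posterior mean = (α₀+S)/(β₀+n) = [n/(β₀+n)]·(S/n) + [β₀/(β₀+n)]·(α₀/β₀), so only n and β₀ enter the weight.
Weight on data w = n/(β₀+n) = 10/(0.60+10) = 10/10.60 = 0.9434.

0.9434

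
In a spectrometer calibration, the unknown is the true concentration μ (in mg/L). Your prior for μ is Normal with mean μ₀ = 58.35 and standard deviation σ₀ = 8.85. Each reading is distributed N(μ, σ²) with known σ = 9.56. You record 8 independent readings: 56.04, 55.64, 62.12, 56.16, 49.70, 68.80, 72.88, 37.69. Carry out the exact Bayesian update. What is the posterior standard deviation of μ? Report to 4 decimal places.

For Normal data with known variance σ², a Normal(μ₀, σ₀²) prior on μ is conjugate. Posterior precision = 1/σ₀² + n/σ²; posterior mean is the precision-weighted average of μ₀ and x̄.
σ₀² = 8.85² = 78.3225, σ² = 9.56² = 91.3936; σ² + n·σ₀² = 91.3936 + 8·78.3225 = 717.9736.
Posterior precision = 1/σ₀² + n/σ² = 1/78.3225 + 8/91.3936 = (σ² + n·σ₀²)/(σ₀²σ²) = 717.9736/(78.3225·91.3936); posterior variance σₙ² = σ₀²σ²/(σ² + n·σ₀²) = 78.3225·91.3936/717.9736 = 9.969970.
Posterior SD = √σₙ² = √(78.3225·91.3936/717.9736) = 3.1575.

3.1575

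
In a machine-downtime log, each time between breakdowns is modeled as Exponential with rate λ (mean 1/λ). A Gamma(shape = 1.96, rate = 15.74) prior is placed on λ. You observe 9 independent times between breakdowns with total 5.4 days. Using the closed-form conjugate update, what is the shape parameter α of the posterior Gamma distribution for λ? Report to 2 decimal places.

With a Gamma(shape α, rate β) prior on the exponential rate λ, the posterior after n observations with total T = Σxᵢ is Gamma(α+n, β+T).
Posterior: Gamma(1.96+9, 15.74+5.4) = Gamma(10.96, 21.14).
Posterior α = 10.96.

10.96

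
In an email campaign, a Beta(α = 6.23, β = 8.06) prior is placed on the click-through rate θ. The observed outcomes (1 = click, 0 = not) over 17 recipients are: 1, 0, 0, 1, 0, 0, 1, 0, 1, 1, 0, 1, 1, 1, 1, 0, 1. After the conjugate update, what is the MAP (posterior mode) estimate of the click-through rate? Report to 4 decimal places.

0.5200

The Beta prior is conjugate to a Binomial/Bernoulli likelihood; the update adds successes to α and failures to β.
Posterior: Beta(α+k, β+n−k) = Beta(6.23+10, 8.06+7) = Beta(16.23, 15.06).
Mode of Beta(a,b) for a,b>1 is (a−1)/(a+b−2) = 15.23/29.29 = 0.5200.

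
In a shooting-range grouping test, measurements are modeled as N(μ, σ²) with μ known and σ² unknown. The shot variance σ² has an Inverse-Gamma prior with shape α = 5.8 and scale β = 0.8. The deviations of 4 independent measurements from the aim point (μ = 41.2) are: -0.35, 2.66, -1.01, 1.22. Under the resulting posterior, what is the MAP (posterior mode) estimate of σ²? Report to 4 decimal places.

With known mean μ and an Inverse-Gamma(α, β) prior on σ², the Normal likelihood is conjugate: posterior is Inv-Gamma(α + n/2, β + Σ(xᵢ−μ)²/2).
Σ(xᵢ−μ)² = (-0.35)² + (2.66)² + (-1.01)² + (1.22)² = 9.7066.
Posterior: Inv-Gamma(5.8 + 4/2, 0.8 + 9.7066/2) = Inv-Gamma(7.80, 5.65330).
Mode = β/(α+1) = 5.65330/8.80 = 0.6424.

0.6424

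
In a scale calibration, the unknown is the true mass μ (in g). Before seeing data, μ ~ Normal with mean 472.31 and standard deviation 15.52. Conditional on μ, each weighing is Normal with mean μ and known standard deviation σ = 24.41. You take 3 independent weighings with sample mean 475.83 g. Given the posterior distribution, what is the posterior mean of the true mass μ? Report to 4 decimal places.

For Normal data with known variance σ², a Normal(μ₀, σ₀²) prior on μ is conjugate. Posterior precision = 1/σ₀² + n/σ²; posterior mean is the precision-weighted average of μ₀ and x̄.
n·x̄ = 3·475.83 = 1427.49.
σ₀² = 15.52² = 240.8704, σ² = 24.41² = 595.8481; σ² + n·σ₀² = 595.8481 + 3·240.8704 = 1318.4593.
Posterior mean = (μ₀/σ₀² + n·x̄/σ²)/(1/σ₀² + n/σ²) = (σ²·μ₀ + σ₀²·n·x̄)/(σ² + n·σ₀²) = (595.8481·472.31 + 240.8704·1427.49)/1318.4593 = 625265.103407/1318.4593 = 474.2392.

474.2392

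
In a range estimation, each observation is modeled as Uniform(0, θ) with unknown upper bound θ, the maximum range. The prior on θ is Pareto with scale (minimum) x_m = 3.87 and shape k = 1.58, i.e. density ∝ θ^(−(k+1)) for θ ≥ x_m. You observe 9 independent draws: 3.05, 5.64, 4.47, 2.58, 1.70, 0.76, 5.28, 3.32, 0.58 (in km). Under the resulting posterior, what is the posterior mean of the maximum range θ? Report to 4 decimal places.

A Pareto(scale x_m, shape k) prior on the upper bound θ of Uniform(0, θ) is conjugate: posterior is Pareto(max(x_m, max xᵢ), k + n).
Sample maximum = 5.64; prior scale x_m = 3.87 → posterior scale = max = 5.64.
Posterior shape = 1.58 + 9 = 10.58.
E[θ|data] = k·x_m/(k−1) = 10.58·5.64/9.58 = 6.2287.

6.2287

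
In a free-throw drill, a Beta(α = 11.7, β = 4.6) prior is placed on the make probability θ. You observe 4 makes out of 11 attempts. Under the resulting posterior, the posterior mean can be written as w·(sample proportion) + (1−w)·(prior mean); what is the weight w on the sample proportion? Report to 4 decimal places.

0.4029

The Beta prior is conjugate to a Binomial/Bernoulli likelihood; the update adds successes to α and failures to β.
Posterior mean = (α₀+k)/(α₀+β₀+n) = [n/(α₀+β₀+n)]·(k/n) + [(α₀+β₀)/(α₀+β₀+n)]·α₀/(α₀+β₀), so only n and the prior enter the weight.
The weight on the data is w = n/(α₀+β₀+n) = 11/(11.7+4.6+11) = 11/27.3 = 0.4029.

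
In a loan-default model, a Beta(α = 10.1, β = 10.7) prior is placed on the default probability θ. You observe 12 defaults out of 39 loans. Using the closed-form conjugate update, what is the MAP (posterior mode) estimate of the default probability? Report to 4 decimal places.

0.3651

The Beta prior is conjugate to a Binomial/Bernoulli likelihood; the update adds successes to α and failures to β.
Posterior: Beta(α+k, β+n−k) = Beta(10.1+12, 10.7+27) = Beta(22.1, 37.7).
Mode of Beta(a,b) for a,b>1 is (a−1)/(a+b−2) = 21.1/57.8 = 0.3651.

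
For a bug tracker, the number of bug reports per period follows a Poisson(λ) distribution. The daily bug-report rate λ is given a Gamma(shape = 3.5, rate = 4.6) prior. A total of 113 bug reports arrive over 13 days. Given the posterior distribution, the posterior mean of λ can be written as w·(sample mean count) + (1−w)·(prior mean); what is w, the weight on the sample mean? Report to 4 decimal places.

With a Gamma(shape α, rate β) prior, the Poisson likelihood is conjugate: the posterior is Gamma(α + ΣXᵢ, β + n).
Posterior mean = (α₀+S)/(β₀+n) = [n/(β₀+n)]·(S/n) + [β₀/(β₀+n)]·(α₀/β₀), so only n and β₀ enter the weight.
Weight on data w = n/(β₀+n) = 13/(4.6+13) = 13/17.6 = 0.7386.

0.7386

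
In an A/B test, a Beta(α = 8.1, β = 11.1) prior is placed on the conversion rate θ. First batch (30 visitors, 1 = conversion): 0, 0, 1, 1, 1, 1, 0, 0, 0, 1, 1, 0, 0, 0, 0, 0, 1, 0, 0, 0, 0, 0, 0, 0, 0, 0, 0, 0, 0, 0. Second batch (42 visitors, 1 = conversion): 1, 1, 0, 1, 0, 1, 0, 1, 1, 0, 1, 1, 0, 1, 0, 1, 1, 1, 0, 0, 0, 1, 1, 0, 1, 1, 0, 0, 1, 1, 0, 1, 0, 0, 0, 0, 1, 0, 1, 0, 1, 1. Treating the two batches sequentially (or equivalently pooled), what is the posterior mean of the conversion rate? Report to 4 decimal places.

0.4178

The Beta prior is conjugate to a Binomial/Bernoulli likelihood; the update adds successes to α and failures to β.
After batch 1: Beta(8.1+7, 11.1+23) = Beta(15.1, 34.1).
After batch 2: Beta(15.1+23, 34.1+19) = Beta(38.1, 53.1).
Posterior mean = α/(α+β) = 38.1/91.2 = 0.4178.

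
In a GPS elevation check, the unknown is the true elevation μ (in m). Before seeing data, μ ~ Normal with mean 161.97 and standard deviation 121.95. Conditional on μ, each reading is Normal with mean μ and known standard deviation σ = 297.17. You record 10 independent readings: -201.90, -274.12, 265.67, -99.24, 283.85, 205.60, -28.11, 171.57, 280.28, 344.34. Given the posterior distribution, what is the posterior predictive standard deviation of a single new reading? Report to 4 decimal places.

For Normal data with known variance σ², a Normal(μ₀, σ₀²) prior on μ is conjugate. Posterior precision = 1/σ₀² + n/σ²; posterior mean is the precision-weighted average of μ₀ and x̄.
σ₀² = 121.95² = 14871.8025, σ² = 297.17² = 88310.0089; σ² + n·σ₀² = 88310.0089 + 10·14871.8025 = 237028.0339.
Posterior precision = 1/σ₀² + n/σ² = 1/14871.8025 + 10/88310.0089 = (σ² + n·σ₀²)/(σ₀²σ²) = 237028.0339/(14871.8025·88310.0089); posterior variance σₙ² = σ₀²σ²/(σ² + n·σ₀²) = 14871.8025·88310.0089/237028.0339 = 5540.817217.
Predictive variance for one new observation = σₙ² + σ² = 14871.8025·88310.0089/237028.0339 + 88310.0089 = σ²·(σ₀² + 237028.0339)/237028.0339 = 88310.0089·251899.8364/237028.0339 = 93850.826117; SD = √(88310.0089·251899.8364/237028.0339) = 306.3508.

306.3508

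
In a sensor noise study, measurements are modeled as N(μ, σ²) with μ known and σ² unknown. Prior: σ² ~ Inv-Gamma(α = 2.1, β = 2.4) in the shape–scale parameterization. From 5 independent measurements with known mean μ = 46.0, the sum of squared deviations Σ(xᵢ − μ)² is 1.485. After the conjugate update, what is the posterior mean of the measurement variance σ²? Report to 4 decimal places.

0.8729

With known mean μ and an Inverse-Gamma(α, β) prior on σ², the Normal likelihood is conjugate: posterior is Inv-Gamma(α + n/2, β + Σ(xᵢ−μ)²/2).
Posterior: Inv-Gamma(2.1 + 5/2, 2.4 + 1.485/2) = Inv-Gamma(4.60, 3.1425).
E[σ²|data] = β/(α−1) = 3.1425/3.60 = 0.8729.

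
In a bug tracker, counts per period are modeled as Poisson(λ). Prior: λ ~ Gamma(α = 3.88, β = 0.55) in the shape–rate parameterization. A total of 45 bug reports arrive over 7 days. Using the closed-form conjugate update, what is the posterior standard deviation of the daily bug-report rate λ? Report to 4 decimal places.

0.9260

With a Gamma(shape α, rate β) prior, the Poisson likelihood is conjugate: the posterior is Gamma(α + ΣXᵢ, β + n).
Posterior: Gamma(α+S, β+n) = Gamma(3.88+45, 0.55+7) = Gamma(48.88, 7.55).
SD = √α/β = √48.88/7.55 = 0.9260.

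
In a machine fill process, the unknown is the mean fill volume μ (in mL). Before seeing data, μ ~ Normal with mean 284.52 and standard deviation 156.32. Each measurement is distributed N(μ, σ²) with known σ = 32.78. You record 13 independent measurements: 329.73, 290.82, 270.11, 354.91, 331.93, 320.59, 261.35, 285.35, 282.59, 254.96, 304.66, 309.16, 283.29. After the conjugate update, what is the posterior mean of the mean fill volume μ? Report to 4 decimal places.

For Normal data with known variance σ², a Normal(μ₀, σ₀²) prior on μ is conjugate. Posterior precision = 1/σ₀² + n/σ²; posterior mean is the precision-weighted average of μ₀ and x̄.
Σxᵢ = 329.73 + 290.82 + 270.11 + 354.91 + 331.93 + 320.59 + 261.35 + 285.35 + 282.59 + 254.96 + 304.66 + 309.16 + 283.29 = 3879.45, so n·x̄ = 3879.45.
σ₀² = 156.32² = 24435.9424, σ² = 32.78² = 1074.5284; σ² + n·σ₀² = 1074.5284 + 13·24435.9424 = 318741.7796.
Posterior mean = (μ₀/σ₀² + n·x̄/σ²)/(1/σ₀² + n/σ²) = (σ²·μ₀ + σ₀²·n·x̄)/(σ² + n·σ₀²) = (1074.5284·284.52 + 24435.9424·3879.45)/318741.7796 = 95103741.564048/318741.7796 = 298.3724.

298.3724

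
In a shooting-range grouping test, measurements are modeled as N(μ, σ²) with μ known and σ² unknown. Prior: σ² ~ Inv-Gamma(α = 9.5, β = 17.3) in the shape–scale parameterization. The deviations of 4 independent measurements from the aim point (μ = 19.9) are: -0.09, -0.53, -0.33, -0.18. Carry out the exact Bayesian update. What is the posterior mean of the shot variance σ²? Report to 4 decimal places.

1.6681

With known mean μ and an Inverse-Gamma(α, β) prior on σ², the Normal likelihood is conjugate: posterior is Inv-Gamma(α + n/2, β + Σ(xᵢ−μ)²/2).
Σ(xᵢ−μ)² = (-0.09)² + (-0.53)² + (-0.33)² + (-0.18)² = 0.4303.
Posterior: Inv-Gamma(9.5 + 4/2, 17.3 + 0.4303/2) = Inv-Gamma(11.50, 17.51515).
E[σ²|data] = β/(α−1) = 17.51515/10.50 = 1.6681.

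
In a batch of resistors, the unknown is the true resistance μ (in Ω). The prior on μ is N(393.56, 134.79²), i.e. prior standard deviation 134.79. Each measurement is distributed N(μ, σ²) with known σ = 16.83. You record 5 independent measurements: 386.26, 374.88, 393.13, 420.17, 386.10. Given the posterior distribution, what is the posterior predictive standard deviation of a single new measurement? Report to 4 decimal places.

18.4316

For Normal data with known variance σ², a Normal(μ₀, σ₀²) prior on μ is conjugate. Posterior precision = 1/σ₀² + n/σ²; posterior mean is the precision-weighted average of μ₀ and x̄.
σ₀² = 134.79² = 18168.3441, σ² = 16.83² = 283.2489; σ² + n·σ₀² = 283.2489 + 5·18168.3441 = 91124.9694.
Posterior precision = 1/σ₀² + n/σ² = 1/18168.3441 + 5/283.2489 = (σ² + n·σ₀²)/(σ₀²σ²) = 91124.9694/(18168.3441·283.2489); posterior variance σₙ² = σ₀²σ²/(σ² + n·σ₀²) = 18168.3441·283.2489/91124.9694 = 56.473692.
Predictive variance for one new observation = σₙ² + σ² = 18168.3441·283.2489/91124.9694 + 283.2489 = σ²·(σ₀² + 91124.9694)/91124.9694 = 283.2489·109293.3135/91124.9694 = 339.722592; SD = √(283.2489·109293.3135/91124.9694) = 18.4316.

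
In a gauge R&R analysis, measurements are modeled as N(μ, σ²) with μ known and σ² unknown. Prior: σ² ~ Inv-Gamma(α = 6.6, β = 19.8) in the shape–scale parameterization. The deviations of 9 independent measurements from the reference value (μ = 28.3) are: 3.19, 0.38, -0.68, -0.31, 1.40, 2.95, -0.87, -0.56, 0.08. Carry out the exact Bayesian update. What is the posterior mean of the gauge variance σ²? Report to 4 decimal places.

With known mean μ and an Inverse-Gamma(α, β) prior on σ², the Normal likelihood is conjugate: posterior is Inv-Gamma(α + n/2, β + Σ(xᵢ−μ)²/2).
Σ(xᵢ−μ)² = (3.19)² + (0.38)² + (-0.68)² + (-0.31)² + (1.40)² + (2.95)² + (-0.87)² + (-0.56)² + (0.08)² = 22.6184.
Posterior: Inv-Gamma(6.6 + 9/2, 19.8 + 22.6184/2) = Inv-Gamma(11.10, 31.10920).
E[σ²|data] = β/(α−1) = 31.10920/10.10 = 3.0801.

3.0801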